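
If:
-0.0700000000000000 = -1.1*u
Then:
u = 0.06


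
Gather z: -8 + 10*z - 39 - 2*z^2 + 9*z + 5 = -2*z^2 + 19*z - 42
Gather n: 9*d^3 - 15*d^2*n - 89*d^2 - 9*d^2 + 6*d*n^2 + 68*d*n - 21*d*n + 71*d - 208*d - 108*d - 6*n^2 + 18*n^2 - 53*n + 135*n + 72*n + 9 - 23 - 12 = 9*d^3 - 98*d^2 - 245*d + n^2*(6*d + 12) + n*(-15*d^2 + 47*d + 154) - 26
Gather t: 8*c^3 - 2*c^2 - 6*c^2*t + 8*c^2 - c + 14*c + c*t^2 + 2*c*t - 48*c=8*c^3 + 6*c^2 + c*t^2 - 35*c + t*(-6*c^2 + 2*c)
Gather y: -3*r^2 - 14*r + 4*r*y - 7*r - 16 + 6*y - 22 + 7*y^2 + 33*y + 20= -3*r^2 - 21*r + 7*y^2 + y*(4*r + 39) - 18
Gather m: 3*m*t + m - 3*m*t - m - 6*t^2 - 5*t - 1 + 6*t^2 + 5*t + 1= 0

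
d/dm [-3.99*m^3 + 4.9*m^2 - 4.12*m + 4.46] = -11.97*m^2 + 9.8*m - 4.12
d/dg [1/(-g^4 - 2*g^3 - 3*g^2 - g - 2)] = (4*g^3 + 6*g^2 + 6*g + 1)/(g^4 + 2*g^3 + 3*g^2 + g + 2)^2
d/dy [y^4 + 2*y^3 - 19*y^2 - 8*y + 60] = 4*y^3 + 6*y^2 - 38*y - 8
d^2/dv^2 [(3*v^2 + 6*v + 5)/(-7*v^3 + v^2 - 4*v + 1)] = 2*(-147*v^6 - 882*v^5 - 1092*v^4 + 283*v^3 - 678*v^2 - 27*v - 102)/(343*v^9 - 147*v^8 + 609*v^7 - 316*v^6 + 390*v^5 - 219*v^4 + 109*v^3 - 51*v^2 + 12*v - 1)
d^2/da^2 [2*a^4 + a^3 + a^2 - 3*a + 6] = 24*a^2 + 6*a + 2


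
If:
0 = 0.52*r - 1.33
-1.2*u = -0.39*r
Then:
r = 2.56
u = 0.83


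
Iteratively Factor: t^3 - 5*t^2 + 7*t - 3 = (t - 1)*(t^2 - 4*t + 3) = (t - 1)^2*(t - 3)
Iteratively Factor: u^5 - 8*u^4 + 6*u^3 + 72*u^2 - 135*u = (u - 3)*(u^4 - 5*u^3 - 9*u^2 + 45*u) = (u - 3)^2*(u^3 - 2*u^2 - 15*u) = (u - 3)^2*(u + 3)*(u^2 - 5*u) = (u - 5)*(u - 3)^2*(u + 3)*(u)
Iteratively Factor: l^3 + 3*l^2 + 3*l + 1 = (l + 1)*(l^2 + 2*l + 1) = (l + 1)^2*(l + 1)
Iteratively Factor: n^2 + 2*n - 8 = (n - 2)*(n + 4)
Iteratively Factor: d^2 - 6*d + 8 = (d - 4)*(d - 2)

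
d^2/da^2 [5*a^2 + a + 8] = 10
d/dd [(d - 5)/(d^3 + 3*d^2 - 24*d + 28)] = 2*(-d^2 + 4*d + 23)/(d^5 + 8*d^4 - 23*d^3 - 134*d^2 + 476*d - 392)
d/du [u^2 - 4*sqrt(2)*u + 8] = 2*u - 4*sqrt(2)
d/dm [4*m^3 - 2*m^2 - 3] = 4*m*(3*m - 1)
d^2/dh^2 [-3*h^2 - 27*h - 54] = -6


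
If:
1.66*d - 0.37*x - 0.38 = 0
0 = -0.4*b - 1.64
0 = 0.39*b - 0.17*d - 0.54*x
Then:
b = -4.10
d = -0.40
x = -2.83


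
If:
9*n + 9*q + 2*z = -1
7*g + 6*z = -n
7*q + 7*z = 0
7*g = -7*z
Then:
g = 1/2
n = -1/2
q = 1/2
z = -1/2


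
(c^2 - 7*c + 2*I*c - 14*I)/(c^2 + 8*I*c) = (c^2 + c*(-7 + 2*I) - 14*I)/(c*(c + 8*I))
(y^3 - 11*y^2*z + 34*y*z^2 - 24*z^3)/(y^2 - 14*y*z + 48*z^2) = (y^2 - 5*y*z + 4*z^2)/(y - 8*z)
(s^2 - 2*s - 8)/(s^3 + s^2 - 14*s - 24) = 1/(s + 3)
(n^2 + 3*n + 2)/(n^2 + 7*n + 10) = (n + 1)/(n + 5)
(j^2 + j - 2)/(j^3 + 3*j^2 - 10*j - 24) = (j - 1)/(j^2 + j - 12)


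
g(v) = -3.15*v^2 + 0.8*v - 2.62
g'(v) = 0.8 - 6.3*v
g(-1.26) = -8.63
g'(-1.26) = 8.74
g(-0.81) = -5.33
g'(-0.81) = 5.90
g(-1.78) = -14.02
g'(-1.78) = 12.01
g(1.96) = -13.15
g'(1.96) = -11.55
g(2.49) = -20.16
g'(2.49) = -14.89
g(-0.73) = -4.88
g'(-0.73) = 5.40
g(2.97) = -28.03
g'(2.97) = -17.91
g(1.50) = -8.51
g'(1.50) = -8.65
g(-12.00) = -465.82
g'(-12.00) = 76.40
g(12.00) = -446.62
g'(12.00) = -74.80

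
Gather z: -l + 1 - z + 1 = -l - z + 2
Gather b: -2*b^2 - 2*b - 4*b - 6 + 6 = -2*b^2 - 6*b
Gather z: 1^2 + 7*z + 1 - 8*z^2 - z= -8*z^2 + 6*z + 2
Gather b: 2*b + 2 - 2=2*b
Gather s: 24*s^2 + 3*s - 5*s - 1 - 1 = 24*s^2 - 2*s - 2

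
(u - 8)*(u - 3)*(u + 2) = u^3 - 9*u^2 + 2*u + 48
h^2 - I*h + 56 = (h - 8*I)*(h + 7*I)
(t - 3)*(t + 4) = t^2 + t - 12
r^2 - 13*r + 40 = (r - 8)*(r - 5)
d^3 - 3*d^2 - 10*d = d*(d - 5)*(d + 2)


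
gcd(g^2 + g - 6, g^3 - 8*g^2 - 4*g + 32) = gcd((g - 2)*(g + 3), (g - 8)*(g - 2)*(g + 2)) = g - 2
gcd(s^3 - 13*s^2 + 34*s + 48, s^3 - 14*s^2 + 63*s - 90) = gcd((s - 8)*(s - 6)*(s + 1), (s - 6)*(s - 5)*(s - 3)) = s - 6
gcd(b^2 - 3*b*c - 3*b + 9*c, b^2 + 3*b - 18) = b - 3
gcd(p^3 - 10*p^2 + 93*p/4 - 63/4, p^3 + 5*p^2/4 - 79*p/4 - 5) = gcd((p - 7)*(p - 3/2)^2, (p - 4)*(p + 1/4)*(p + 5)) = 1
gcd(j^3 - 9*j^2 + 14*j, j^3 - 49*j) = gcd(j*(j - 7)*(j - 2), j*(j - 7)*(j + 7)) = j^2 - 7*j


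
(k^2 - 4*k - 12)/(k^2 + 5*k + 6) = (k - 6)/(k + 3)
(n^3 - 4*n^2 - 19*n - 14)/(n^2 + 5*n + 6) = (n^2 - 6*n - 7)/(n + 3)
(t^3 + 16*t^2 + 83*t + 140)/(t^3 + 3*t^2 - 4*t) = (t^2 + 12*t + 35)/(t*(t - 1))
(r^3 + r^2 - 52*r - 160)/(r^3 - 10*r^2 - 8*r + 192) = (r + 5)/(r - 6)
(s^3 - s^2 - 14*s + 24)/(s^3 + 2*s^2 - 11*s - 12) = (s - 2)/(s + 1)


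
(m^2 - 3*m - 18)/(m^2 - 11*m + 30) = (m + 3)/(m - 5)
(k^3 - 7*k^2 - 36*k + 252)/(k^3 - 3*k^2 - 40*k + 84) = (k - 6)/(k - 2)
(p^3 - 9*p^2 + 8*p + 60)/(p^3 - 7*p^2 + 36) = (p - 5)/(p - 3)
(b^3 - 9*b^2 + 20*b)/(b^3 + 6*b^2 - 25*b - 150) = b*(b - 4)/(b^2 + 11*b + 30)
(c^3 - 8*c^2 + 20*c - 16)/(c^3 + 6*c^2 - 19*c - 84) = (c^2 - 4*c + 4)/(c^2 + 10*c + 21)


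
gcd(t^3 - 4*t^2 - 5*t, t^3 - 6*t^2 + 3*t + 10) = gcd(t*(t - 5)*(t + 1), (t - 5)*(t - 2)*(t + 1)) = t^2 - 4*t - 5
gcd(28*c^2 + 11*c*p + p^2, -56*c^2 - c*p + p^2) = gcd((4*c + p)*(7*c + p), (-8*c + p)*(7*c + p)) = 7*c + p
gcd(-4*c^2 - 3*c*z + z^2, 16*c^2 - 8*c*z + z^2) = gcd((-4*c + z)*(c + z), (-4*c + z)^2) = -4*c + z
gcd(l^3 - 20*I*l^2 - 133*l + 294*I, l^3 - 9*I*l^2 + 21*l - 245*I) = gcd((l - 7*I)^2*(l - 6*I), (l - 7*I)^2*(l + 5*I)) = l^2 - 14*I*l - 49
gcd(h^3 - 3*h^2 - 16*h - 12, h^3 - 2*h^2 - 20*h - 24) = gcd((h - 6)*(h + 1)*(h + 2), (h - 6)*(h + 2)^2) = h^2 - 4*h - 12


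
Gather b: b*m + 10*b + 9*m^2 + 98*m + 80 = b*(m + 10) + 9*m^2 + 98*m + 80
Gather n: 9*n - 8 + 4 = 9*n - 4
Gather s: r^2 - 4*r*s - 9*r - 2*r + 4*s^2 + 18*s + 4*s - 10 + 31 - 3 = r^2 - 11*r + 4*s^2 + s*(22 - 4*r) + 18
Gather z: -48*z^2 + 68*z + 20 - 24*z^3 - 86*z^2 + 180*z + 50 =-24*z^3 - 134*z^2 + 248*z + 70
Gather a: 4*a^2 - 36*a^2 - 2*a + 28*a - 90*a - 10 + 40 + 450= -32*a^2 - 64*a + 480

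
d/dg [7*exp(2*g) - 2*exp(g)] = (14*exp(g) - 2)*exp(g)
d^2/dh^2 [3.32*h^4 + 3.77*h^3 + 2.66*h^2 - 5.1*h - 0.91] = 39.84*h^2 + 22.62*h + 5.32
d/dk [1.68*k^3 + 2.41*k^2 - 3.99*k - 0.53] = 5.04*k^2 + 4.82*k - 3.99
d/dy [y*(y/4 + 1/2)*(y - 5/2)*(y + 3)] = y^3 + 15*y^2/8 - 13*y/4 - 15/4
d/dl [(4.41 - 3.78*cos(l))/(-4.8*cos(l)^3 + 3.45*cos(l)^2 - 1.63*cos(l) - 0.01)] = (36.288*cos(l)^3 - 76.545*cos(l)^2 + 30.429*cos(l) - 7.2261)*sin(l)/(23.04*cos(l)^6 - 33.12*cos(l)^5 + 27.5505*cos(l)^4 - 11.151*cos(l)^3 + 2.5879*cos(l)^2 + 0.0326*cos(l) + 0.0001)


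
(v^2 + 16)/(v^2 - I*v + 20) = (v - 4*I)/(v - 5*I)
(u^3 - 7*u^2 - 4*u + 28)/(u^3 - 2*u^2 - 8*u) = (u^2 - 9*u + 14)/(u*(u - 4))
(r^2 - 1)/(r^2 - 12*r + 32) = (r^2 - 1)/(r^2 - 12*r + 32)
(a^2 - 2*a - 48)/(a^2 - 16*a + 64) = (a + 6)/(a - 8)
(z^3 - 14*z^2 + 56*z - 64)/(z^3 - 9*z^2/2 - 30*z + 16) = 2*(z^2 - 6*z + 8)/(2*z^2 + 7*z - 4)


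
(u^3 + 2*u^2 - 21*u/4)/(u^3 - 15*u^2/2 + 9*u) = (u + 7/2)/(u - 6)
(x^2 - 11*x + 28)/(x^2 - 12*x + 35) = (x - 4)/(x - 5)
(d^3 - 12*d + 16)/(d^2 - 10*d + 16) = (d^2 + 2*d - 8)/(d - 8)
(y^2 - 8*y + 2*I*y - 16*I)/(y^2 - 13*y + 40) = (y + 2*I)/(y - 5)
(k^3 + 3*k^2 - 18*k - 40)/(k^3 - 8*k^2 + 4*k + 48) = (k + 5)/(k - 6)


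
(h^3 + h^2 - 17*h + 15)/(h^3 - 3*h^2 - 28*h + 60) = (h^2 - 4*h + 3)/(h^2 - 8*h + 12)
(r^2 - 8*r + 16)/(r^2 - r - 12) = (r - 4)/(r + 3)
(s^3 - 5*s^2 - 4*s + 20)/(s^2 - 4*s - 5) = (s^2 - 4)/(s + 1)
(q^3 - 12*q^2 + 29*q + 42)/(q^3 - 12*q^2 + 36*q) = (q^2 - 6*q - 7)/(q*(q - 6))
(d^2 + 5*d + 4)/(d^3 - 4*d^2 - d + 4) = (d + 4)/(d^2 - 5*d + 4)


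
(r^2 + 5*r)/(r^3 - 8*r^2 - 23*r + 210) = r/(r^2 - 13*r + 42)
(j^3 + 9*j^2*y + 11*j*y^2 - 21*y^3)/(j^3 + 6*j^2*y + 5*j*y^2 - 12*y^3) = (j + 7*y)/(j + 4*y)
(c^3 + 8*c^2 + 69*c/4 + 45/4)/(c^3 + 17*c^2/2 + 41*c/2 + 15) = (c + 3/2)/(c + 2)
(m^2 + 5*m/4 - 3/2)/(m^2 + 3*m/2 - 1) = (4*m - 3)/(2*(2*m - 1))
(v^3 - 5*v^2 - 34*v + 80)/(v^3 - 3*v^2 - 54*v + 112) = (v + 5)/(v + 7)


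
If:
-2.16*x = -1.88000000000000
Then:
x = 0.87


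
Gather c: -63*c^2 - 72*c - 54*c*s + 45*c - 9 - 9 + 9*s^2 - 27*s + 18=-63*c^2 + c*(-54*s - 27) + 9*s^2 - 27*s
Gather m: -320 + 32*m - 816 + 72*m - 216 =104*m - 1352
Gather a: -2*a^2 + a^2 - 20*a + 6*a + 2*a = -a^2 - 12*a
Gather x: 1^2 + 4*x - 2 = 4*x - 1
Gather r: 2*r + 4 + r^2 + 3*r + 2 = r^2 + 5*r + 6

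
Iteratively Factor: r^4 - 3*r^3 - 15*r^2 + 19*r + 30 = (r - 2)*(r^3 - r^2 - 17*r - 15) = (r - 2)*(r + 1)*(r^2 - 2*r - 15) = (r - 5)*(r - 2)*(r + 1)*(r + 3)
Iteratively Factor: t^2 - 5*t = (t)*(t - 5)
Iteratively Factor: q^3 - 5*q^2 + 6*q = (q - 2)*(q^2 - 3*q) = (q - 3)*(q - 2)*(q)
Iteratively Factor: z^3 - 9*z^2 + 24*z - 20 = (z - 5)*(z^2 - 4*z + 4) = (z - 5)*(z - 2)*(z - 2)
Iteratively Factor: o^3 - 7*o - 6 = (o - 3)*(o^2 + 3*o + 2) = (o - 3)*(o + 2)*(o + 1)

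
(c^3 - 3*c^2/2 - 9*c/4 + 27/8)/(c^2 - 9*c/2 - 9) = (c^2 - 3*c + 9/4)/(c - 6)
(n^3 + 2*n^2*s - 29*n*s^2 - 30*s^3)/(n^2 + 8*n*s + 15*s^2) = (n^3 + 2*n^2*s - 29*n*s^2 - 30*s^3)/(n^2 + 8*n*s + 15*s^2)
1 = 1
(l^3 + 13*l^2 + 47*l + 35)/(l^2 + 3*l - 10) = (l^2 + 8*l + 7)/(l - 2)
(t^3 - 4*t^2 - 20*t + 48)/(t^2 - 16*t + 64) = (t^3 - 4*t^2 - 20*t + 48)/(t^2 - 16*t + 64)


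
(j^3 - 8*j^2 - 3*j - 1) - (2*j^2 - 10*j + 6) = j^3 - 10*j^2 + 7*j - 7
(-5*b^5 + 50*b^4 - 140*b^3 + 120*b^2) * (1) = -5*b^5 + 50*b^4 - 140*b^3 + 120*b^2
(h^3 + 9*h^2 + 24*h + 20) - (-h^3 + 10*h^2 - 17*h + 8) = 2*h^3 - h^2 + 41*h + 12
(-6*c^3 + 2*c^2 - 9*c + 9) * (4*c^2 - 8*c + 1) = -24*c^5 + 56*c^4 - 58*c^3 + 110*c^2 - 81*c + 9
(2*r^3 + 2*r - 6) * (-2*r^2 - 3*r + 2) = -4*r^5 - 6*r^4 + 6*r^2 + 22*r - 12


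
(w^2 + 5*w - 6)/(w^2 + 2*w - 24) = (w - 1)/(w - 4)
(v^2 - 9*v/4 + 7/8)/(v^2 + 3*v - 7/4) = (4*v - 7)/(2*(2*v + 7))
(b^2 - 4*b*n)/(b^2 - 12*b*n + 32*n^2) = b/(b - 8*n)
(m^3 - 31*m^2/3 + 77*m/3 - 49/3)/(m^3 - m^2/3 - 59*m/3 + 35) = (m^2 - 8*m + 7)/(m^2 + 2*m - 15)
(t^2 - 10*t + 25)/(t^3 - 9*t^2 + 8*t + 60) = (t - 5)/(t^2 - 4*t - 12)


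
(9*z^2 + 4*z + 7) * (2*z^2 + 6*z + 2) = 18*z^4 + 62*z^3 + 56*z^2 + 50*z + 14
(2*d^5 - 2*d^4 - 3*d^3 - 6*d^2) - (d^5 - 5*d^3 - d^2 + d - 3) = d^5 - 2*d^4 + 2*d^3 - 5*d^2 - d + 3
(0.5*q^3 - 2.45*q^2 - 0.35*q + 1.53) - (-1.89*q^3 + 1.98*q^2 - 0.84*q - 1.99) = 2.39*q^3 - 4.43*q^2 + 0.49*q + 3.52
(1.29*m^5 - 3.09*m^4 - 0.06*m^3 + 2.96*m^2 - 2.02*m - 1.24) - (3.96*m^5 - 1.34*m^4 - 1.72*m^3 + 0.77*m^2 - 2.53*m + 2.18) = -2.67*m^5 - 1.75*m^4 + 1.66*m^3 + 2.19*m^2 + 0.51*m - 3.42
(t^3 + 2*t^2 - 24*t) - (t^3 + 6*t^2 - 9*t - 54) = -4*t^2 - 15*t + 54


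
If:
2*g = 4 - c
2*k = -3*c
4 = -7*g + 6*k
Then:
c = -36/11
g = 40/11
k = 54/11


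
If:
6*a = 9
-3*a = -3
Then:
No Solution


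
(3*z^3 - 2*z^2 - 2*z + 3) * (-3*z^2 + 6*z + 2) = -9*z^5 + 24*z^4 - 25*z^2 + 14*z + 6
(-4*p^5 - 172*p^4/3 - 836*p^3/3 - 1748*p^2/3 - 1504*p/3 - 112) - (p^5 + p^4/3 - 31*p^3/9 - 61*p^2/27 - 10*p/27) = -5*p^5 - 173*p^4/3 - 2477*p^3/9 - 15671*p^2/27 - 13526*p/27 - 112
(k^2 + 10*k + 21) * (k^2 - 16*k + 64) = k^4 - 6*k^3 - 75*k^2 + 304*k + 1344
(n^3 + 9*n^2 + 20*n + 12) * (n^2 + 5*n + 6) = n^5 + 14*n^4 + 71*n^3 + 166*n^2 + 180*n + 72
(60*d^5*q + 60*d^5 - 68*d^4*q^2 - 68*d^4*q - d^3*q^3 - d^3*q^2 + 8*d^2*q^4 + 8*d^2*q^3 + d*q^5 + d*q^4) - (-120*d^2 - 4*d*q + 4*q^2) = 60*d^5*q + 60*d^5 - 68*d^4*q^2 - 68*d^4*q - d^3*q^3 - d^3*q^2 + 8*d^2*q^4 + 8*d^2*q^3 + 120*d^2 + d*q^5 + d*q^4 + 4*d*q - 4*q^2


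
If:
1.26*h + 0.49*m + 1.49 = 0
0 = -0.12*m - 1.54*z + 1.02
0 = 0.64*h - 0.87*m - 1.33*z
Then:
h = -0.56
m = -1.61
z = 0.79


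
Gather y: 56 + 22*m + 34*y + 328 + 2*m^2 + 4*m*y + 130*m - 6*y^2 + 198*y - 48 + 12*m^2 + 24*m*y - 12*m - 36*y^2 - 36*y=14*m^2 + 140*m - 42*y^2 + y*(28*m + 196) + 336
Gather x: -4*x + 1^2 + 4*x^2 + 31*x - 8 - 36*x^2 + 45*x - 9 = -32*x^2 + 72*x - 16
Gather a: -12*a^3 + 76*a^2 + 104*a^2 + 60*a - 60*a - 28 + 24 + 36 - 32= -12*a^3 + 180*a^2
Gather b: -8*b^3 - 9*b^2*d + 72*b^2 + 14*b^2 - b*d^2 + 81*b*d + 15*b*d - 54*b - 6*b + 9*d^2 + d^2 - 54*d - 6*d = -8*b^3 + b^2*(86 - 9*d) + b*(-d^2 + 96*d - 60) + 10*d^2 - 60*d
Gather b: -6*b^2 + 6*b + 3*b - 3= -6*b^2 + 9*b - 3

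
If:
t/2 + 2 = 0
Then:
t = -4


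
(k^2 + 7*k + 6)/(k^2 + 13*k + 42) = (k + 1)/(k + 7)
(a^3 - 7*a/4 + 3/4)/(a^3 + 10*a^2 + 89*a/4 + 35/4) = (4*a^3 - 7*a + 3)/(4*a^3 + 40*a^2 + 89*a + 35)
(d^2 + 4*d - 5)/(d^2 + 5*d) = (d - 1)/d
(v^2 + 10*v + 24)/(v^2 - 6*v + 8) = (v^2 + 10*v + 24)/(v^2 - 6*v + 8)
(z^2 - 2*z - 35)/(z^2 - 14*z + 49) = (z + 5)/(z - 7)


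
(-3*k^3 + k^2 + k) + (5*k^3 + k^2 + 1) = 2*k^3 + 2*k^2 + k + 1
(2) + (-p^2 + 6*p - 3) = -p^2 + 6*p - 1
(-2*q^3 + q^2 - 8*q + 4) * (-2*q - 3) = 4*q^4 + 4*q^3 + 13*q^2 + 16*q - 12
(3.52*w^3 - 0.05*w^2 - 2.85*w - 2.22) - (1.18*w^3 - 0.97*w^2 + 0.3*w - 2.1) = 2.34*w^3 + 0.92*w^2 - 3.15*w - 0.12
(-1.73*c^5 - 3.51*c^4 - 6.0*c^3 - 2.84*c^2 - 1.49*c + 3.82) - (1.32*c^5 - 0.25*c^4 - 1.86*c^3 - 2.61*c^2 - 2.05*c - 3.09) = -3.05*c^5 - 3.26*c^4 - 4.14*c^3 - 0.23*c^2 + 0.56*c + 6.91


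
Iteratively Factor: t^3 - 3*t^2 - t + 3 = (t + 1)*(t^2 - 4*t + 3) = (t - 3)*(t + 1)*(t - 1)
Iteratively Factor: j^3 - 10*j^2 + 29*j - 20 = (j - 5)*(j^2 - 5*j + 4) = (j - 5)*(j - 4)*(j - 1)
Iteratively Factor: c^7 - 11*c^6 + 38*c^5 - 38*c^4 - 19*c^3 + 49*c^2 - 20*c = (c - 1)*(c^6 - 10*c^5 + 28*c^4 - 10*c^3 - 29*c^2 + 20*c) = (c - 5)*(c - 1)*(c^5 - 5*c^4 + 3*c^3 + 5*c^2 - 4*c) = (c - 5)*(c - 1)*(c + 1)*(c^4 - 6*c^3 + 9*c^2 - 4*c) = (c - 5)*(c - 1)^2*(c + 1)*(c^3 - 5*c^2 + 4*c) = (c - 5)*(c - 4)*(c - 1)^2*(c + 1)*(c^2 - c) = c*(c - 5)*(c - 4)*(c - 1)^2*(c + 1)*(c - 1)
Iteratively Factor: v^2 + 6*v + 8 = (v + 4)*(v + 2)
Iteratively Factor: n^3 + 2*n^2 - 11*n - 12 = (n - 3)*(n^2 + 5*n + 4) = (n - 3)*(n + 1)*(n + 4)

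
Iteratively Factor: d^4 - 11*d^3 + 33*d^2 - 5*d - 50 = (d - 5)*(d^3 - 6*d^2 + 3*d + 10) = (d - 5)^2*(d^2 - d - 2) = (d - 5)^2*(d + 1)*(d - 2)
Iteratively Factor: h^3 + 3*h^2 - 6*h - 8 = (h + 4)*(h^2 - h - 2) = (h - 2)*(h + 4)*(h + 1)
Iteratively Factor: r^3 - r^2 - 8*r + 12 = (r + 3)*(r^2 - 4*r + 4) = (r - 2)*(r + 3)*(r - 2)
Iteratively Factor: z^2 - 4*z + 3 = (z - 3)*(z - 1)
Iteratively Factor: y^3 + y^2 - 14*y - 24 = (y + 2)*(y^2 - y - 12) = (y - 4)*(y + 2)*(y + 3)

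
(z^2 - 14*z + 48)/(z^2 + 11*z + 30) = (z^2 - 14*z + 48)/(z^2 + 11*z + 30)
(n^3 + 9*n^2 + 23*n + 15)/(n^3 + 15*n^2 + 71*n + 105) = (n + 1)/(n + 7)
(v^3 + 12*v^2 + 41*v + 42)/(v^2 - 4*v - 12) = (v^2 + 10*v + 21)/(v - 6)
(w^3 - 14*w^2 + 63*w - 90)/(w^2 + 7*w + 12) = (w^3 - 14*w^2 + 63*w - 90)/(w^2 + 7*w + 12)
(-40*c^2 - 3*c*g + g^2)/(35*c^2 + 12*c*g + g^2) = (-8*c + g)/(7*c + g)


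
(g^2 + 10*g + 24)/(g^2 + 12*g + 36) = (g + 4)/(g + 6)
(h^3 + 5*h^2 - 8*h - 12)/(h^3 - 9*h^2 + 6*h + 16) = (h + 6)/(h - 8)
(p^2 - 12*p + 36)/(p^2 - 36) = (p - 6)/(p + 6)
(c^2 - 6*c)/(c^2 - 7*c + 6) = c/(c - 1)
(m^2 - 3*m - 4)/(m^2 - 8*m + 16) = (m + 1)/(m - 4)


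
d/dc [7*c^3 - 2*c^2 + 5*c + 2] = 21*c^2 - 4*c + 5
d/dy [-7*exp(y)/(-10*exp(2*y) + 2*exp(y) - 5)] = (35 - 70*exp(2*y))*exp(y)/(100*exp(4*y) - 40*exp(3*y) + 104*exp(2*y) - 20*exp(y) + 25)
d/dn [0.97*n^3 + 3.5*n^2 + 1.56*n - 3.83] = 2.91*n^2 + 7.0*n + 1.56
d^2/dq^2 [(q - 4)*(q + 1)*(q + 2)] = 6*q - 2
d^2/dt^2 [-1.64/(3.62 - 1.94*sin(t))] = (-6.172304*sin(t)^2 - 11.517392*sin(t) + 12.344608)/(1.94*sin(t) - 3.62)^3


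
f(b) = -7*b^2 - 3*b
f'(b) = -14*b - 3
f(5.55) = -232.27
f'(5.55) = -80.70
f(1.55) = -21.47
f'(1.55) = -24.70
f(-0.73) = -1.54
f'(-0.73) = 7.22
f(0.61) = -4.43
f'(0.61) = -11.54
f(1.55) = -21.47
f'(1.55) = -24.70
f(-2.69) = -42.58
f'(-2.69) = 34.66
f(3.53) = -97.82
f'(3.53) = -52.42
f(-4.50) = -128.25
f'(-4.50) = 60.00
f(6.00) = -270.00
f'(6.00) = -87.00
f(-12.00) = -972.00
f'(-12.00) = 165.00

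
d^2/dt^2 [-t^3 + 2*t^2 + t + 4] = 4 - 6*t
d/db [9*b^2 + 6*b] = 18*b + 6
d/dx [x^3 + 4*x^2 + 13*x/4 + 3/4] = 3*x^2 + 8*x + 13/4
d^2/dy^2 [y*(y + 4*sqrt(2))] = 2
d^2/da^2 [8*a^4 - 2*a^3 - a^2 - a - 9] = 96*a^2 - 12*a - 2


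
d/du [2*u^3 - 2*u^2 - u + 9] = 6*u^2 - 4*u - 1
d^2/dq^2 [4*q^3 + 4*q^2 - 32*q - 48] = 24*q + 8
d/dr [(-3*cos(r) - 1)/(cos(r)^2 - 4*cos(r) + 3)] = (-3*cos(r)^2 - 2*cos(r) + 13)*sin(r)/((cos(r) - 3)^2*(cos(r) - 1)^2)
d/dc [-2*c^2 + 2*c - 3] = 2 - 4*c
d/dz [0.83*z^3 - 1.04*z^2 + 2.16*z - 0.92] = 2.49*z^2 - 2.08*z + 2.16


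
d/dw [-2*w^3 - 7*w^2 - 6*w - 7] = -6*w^2 - 14*w - 6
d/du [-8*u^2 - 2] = -16*u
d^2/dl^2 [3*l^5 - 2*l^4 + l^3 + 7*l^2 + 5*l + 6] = 60*l^3 - 24*l^2 + 6*l + 14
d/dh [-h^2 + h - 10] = 1 - 2*h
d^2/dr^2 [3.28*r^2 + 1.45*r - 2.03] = 6.56000000000000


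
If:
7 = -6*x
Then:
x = -7/6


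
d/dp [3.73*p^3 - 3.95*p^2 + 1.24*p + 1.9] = 11.19*p^2 - 7.9*p + 1.24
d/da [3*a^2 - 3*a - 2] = 6*a - 3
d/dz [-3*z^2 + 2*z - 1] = 2 - 6*z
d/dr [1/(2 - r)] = (r - 2)^(-2)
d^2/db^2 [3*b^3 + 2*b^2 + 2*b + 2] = 18*b + 4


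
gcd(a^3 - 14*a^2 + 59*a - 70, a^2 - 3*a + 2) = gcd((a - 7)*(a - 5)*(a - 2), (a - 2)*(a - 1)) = a - 2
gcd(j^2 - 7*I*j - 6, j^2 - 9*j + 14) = 1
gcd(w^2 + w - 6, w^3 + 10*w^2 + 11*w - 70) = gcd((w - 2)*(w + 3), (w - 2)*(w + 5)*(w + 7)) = w - 2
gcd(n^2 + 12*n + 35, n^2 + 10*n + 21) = n + 7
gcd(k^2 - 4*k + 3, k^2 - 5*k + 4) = k - 1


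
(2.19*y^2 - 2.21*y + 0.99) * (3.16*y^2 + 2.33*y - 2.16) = 6.9204*y^4 - 1.8809*y^3 - 6.7513*y^2 + 7.0803*y - 2.1384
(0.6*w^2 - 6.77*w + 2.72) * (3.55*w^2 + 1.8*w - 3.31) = 2.13*w^4 - 22.9535*w^3 - 4.516*w^2 + 27.3047*w - 9.0032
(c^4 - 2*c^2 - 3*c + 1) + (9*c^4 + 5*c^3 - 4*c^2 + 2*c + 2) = 10*c^4 + 5*c^3 - 6*c^2 - c + 3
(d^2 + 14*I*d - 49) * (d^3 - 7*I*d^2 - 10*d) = d^5 + 7*I*d^4 + 39*d^3 + 203*I*d^2 + 490*d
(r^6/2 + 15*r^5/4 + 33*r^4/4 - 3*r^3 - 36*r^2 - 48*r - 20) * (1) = r^6/2 + 15*r^5/4 + 33*r^4/4 - 3*r^3 - 36*r^2 - 48*r - 20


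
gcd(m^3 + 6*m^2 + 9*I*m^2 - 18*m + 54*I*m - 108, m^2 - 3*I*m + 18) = m + 3*I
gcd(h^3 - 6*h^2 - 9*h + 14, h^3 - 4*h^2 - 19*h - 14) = h^2 - 5*h - 14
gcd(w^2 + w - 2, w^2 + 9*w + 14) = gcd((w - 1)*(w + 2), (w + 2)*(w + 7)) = w + 2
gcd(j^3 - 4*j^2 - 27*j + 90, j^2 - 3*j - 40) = j + 5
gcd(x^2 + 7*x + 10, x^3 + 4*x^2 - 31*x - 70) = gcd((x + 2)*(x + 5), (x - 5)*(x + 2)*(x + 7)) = x + 2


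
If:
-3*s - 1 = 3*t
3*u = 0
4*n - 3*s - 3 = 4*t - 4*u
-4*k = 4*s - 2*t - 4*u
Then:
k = 3*t/2 + 1/3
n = t/4 + 1/2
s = -t - 1/3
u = 0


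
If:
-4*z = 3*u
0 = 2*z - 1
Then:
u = -2/3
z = 1/2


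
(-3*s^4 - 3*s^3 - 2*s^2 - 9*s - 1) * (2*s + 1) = -6*s^5 - 9*s^4 - 7*s^3 - 20*s^2 - 11*s - 1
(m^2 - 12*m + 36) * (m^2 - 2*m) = m^4 - 14*m^3 + 60*m^2 - 72*m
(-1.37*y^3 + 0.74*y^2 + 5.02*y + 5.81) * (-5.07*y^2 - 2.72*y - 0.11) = 6.9459*y^5 - 0.0253999999999999*y^4 - 27.3135*y^3 - 43.1925*y^2 - 16.3554*y - 0.6391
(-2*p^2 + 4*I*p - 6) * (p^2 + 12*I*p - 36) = -2*p^4 - 20*I*p^3 + 18*p^2 - 216*I*p + 216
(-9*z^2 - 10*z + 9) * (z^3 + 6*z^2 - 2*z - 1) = -9*z^5 - 64*z^4 - 33*z^3 + 83*z^2 - 8*z - 9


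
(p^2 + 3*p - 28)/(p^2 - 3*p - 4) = (p + 7)/(p + 1)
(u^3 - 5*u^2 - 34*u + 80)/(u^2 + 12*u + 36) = (u^3 - 5*u^2 - 34*u + 80)/(u^2 + 12*u + 36)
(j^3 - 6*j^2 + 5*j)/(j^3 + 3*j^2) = (j^2 - 6*j + 5)/(j*(j + 3))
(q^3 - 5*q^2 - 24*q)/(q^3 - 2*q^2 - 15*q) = (q - 8)/(q - 5)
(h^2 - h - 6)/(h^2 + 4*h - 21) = (h + 2)/(h + 7)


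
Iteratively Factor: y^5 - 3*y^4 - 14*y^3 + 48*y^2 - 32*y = (y - 2)*(y^4 - y^3 - 16*y^2 + 16*y) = (y - 2)*(y + 4)*(y^3 - 5*y^2 + 4*y) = (y - 2)*(y - 1)*(y + 4)*(y^2 - 4*y) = (y - 4)*(y - 2)*(y - 1)*(y + 4)*(y)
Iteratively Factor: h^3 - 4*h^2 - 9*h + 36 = (h - 4)*(h^2 - 9) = (h - 4)*(h + 3)*(h - 3)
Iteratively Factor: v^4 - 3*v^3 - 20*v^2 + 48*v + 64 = (v + 1)*(v^3 - 4*v^2 - 16*v + 64) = (v + 1)*(v + 4)*(v^2 - 8*v + 16) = (v - 4)*(v + 1)*(v + 4)*(v - 4)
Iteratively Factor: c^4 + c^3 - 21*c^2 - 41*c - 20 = (c - 5)*(c^3 + 6*c^2 + 9*c + 4) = (c - 5)*(c + 1)*(c^2 + 5*c + 4) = (c - 5)*(c + 1)*(c + 4)*(c + 1)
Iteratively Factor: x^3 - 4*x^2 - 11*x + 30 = (x - 2)*(x^2 - 2*x - 15) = (x - 2)*(x + 3)*(x - 5)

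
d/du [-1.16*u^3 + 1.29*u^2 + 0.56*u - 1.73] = -3.48*u^2 + 2.58*u + 0.56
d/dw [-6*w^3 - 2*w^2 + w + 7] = -18*w^2 - 4*w + 1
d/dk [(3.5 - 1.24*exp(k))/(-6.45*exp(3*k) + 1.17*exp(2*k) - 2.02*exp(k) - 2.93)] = (-15.996*exp(3*k) + 69.1758*exp(2*k) - 8.19*exp(k) + 10.7032)*exp(k)/(41.6025*exp(6*k) - 15.093*exp(5*k) + 27.4269*exp(4*k) + 33.0702*exp(3*k) - 2.7758*exp(2*k) + 11.8372*exp(k) + 8.5849)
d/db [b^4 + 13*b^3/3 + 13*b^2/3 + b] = 4*b^3 + 13*b^2 + 26*b/3 + 1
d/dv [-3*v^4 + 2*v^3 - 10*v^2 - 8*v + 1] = -12*v^3 + 6*v^2 - 20*v - 8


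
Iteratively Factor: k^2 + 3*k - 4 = (k - 1)*(k + 4)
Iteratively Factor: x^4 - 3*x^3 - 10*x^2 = (x)*(x^3 - 3*x^2 - 10*x) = x*(x - 5)*(x^2 + 2*x) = x*(x - 5)*(x + 2)*(x)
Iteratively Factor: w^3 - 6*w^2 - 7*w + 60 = (w - 5)*(w^2 - w - 12) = (w - 5)*(w - 4)*(w + 3)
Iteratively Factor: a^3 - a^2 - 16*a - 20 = (a + 2)*(a^2 - 3*a - 10) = (a - 5)*(a + 2)*(a + 2)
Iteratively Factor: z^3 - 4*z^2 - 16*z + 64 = (z - 4)*(z^2 - 16) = (z - 4)^2*(z + 4)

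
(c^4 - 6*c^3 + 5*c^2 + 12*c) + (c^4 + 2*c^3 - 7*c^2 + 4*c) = 2*c^4 - 4*c^3 - 2*c^2 + 16*c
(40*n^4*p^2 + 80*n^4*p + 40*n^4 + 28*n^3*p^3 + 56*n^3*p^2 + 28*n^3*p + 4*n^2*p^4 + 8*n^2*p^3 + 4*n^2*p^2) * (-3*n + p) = -120*n^5*p^2 - 240*n^5*p - 120*n^5 - 44*n^4*p^3 - 88*n^4*p^2 - 44*n^4*p + 16*n^3*p^4 + 32*n^3*p^3 + 16*n^3*p^2 + 4*n^2*p^5 + 8*n^2*p^4 + 4*n^2*p^3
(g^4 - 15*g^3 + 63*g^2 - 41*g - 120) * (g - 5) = g^5 - 20*g^4 + 138*g^3 - 356*g^2 + 85*g + 600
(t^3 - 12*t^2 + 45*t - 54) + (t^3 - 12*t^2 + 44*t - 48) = 2*t^3 - 24*t^2 + 89*t - 102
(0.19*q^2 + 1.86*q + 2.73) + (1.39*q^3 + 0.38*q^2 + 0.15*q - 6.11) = 1.39*q^3 + 0.57*q^2 + 2.01*q - 3.38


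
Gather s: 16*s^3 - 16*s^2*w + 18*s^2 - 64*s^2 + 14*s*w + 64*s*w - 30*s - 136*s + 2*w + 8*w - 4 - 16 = 16*s^3 + s^2*(-16*w - 46) + s*(78*w - 166) + 10*w - 20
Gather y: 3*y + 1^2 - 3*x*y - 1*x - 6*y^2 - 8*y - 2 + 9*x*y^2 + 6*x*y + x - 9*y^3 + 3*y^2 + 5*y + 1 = 3*x*y - 9*y^3 + y^2*(9*x - 3)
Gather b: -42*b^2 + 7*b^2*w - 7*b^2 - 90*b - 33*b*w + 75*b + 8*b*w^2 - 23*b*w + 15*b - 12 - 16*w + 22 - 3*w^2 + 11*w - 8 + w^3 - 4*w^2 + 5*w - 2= b^2*(7*w - 49) + b*(8*w^2 - 56*w) + w^3 - 7*w^2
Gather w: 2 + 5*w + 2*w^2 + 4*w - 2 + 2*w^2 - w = 4*w^2 + 8*w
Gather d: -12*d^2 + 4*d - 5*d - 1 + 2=-12*d^2 - d + 1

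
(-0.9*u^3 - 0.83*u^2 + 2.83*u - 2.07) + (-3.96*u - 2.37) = -0.9*u^3 - 0.83*u^2 - 1.13*u - 4.44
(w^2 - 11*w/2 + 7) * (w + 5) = w^3 - w^2/2 - 41*w/2 + 35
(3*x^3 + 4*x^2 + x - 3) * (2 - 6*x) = -18*x^4 - 18*x^3 + 2*x^2 + 20*x - 6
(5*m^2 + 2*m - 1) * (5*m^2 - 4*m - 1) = 25*m^4 - 10*m^3 - 18*m^2 + 2*m + 1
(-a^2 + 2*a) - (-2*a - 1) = -a^2 + 4*a + 1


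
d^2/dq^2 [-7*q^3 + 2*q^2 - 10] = 4 - 42*q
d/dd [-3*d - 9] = -3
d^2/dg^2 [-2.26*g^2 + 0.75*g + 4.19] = -4.52000000000000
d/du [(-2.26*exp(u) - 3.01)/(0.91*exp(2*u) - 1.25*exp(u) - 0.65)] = (2.0566*exp(2*u) + 5.4782*exp(u) - 2.2935)*exp(u)/(0.8281*exp(4*u) - 2.275*exp(3*u) + 0.3795*exp(2*u) + 1.625*exp(u) + 0.4225)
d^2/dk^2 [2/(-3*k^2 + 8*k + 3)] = 4*(-9*k^2 + 24*k + 4*(3*k - 4)^2 + 9)/(-3*k^2 + 8*k + 3)^3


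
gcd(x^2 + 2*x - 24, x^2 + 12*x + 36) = x + 6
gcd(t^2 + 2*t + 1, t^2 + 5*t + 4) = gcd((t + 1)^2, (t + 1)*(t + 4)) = t + 1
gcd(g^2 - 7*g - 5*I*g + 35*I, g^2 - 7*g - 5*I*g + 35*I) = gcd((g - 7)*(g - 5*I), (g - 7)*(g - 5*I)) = g^2 + g*(-7 - 5*I) + 35*I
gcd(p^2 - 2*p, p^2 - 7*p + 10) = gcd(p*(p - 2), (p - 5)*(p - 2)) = p - 2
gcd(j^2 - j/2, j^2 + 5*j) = j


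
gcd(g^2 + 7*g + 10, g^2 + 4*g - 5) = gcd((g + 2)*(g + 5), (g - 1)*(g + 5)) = g + 5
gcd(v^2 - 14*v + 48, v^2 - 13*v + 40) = v - 8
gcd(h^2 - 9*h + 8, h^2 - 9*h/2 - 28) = h - 8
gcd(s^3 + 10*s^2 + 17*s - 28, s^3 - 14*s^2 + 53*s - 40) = s - 1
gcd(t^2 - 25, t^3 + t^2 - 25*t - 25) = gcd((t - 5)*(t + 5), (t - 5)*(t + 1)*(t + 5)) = t^2 - 25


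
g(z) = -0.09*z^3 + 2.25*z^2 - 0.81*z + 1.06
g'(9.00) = 17.82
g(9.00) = 110.41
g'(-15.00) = -129.06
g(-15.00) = 823.21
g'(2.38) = 8.37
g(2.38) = 10.66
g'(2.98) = 10.20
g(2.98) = 16.25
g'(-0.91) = -5.13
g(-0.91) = 3.73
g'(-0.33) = -2.32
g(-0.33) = 1.58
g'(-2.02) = -11.00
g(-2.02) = 12.62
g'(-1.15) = -6.34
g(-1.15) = 5.10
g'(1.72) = 6.13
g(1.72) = 5.87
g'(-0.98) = -5.48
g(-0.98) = 4.10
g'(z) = -0.27*z^2 + 4.5*z - 0.81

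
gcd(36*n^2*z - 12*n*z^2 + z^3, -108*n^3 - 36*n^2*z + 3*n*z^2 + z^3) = -6*n + z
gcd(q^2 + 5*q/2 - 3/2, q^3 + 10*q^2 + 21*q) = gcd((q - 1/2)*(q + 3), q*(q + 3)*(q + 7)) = q + 3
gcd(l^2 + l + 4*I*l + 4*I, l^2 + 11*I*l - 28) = l + 4*I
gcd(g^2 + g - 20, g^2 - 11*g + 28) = g - 4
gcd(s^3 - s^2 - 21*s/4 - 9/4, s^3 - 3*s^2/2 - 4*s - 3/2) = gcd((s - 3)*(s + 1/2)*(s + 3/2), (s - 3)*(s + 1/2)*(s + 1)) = s^2 - 5*s/2 - 3/2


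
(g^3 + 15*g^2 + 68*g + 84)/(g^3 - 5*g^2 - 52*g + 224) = (g^2 + 8*g + 12)/(g^2 - 12*g + 32)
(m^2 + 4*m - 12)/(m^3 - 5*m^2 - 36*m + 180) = (m - 2)/(m^2 - 11*m + 30)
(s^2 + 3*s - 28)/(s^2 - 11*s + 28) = (s + 7)/(s - 7)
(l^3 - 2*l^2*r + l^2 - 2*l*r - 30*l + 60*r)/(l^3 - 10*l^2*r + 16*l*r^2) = (-l^2 - l + 30)/(l*(-l + 8*r))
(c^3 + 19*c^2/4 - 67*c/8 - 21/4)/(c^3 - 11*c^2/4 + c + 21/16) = 2*(c + 6)/(2*c - 3)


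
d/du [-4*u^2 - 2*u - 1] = -8*u - 2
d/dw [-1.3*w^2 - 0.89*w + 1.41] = -2.6*w - 0.89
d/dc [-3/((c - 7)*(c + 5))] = 6*(c - 1)/((c - 7)^2*(c + 5)^2)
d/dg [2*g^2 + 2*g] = 4*g + 2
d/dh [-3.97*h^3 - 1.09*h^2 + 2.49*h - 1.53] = -11.91*h^2 - 2.18*h + 2.49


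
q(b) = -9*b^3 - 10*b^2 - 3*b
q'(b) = -27*b^2 - 20*b - 3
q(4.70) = -1169.41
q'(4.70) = -693.43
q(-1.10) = 3.18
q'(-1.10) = -13.67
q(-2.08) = 43.97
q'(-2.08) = -78.21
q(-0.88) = 1.03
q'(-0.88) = -6.31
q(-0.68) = 0.25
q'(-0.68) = -1.88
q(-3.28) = 219.84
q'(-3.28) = -227.88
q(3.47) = -506.86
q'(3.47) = -397.50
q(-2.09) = 44.75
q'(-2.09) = -79.14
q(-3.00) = 162.00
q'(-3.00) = -186.00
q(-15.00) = 28170.00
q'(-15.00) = -5778.00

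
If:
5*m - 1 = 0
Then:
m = 1/5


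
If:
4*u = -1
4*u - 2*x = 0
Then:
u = -1/4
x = -1/2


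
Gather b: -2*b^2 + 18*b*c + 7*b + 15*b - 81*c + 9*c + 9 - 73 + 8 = -2*b^2 + b*(18*c + 22) - 72*c - 56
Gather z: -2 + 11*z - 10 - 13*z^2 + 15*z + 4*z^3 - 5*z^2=4*z^3 - 18*z^2 + 26*z - 12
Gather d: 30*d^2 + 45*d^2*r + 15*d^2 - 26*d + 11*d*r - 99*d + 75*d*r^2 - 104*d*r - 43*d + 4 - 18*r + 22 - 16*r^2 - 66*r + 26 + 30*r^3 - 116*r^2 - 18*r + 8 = d^2*(45*r + 45) + d*(75*r^2 - 93*r - 168) + 30*r^3 - 132*r^2 - 102*r + 60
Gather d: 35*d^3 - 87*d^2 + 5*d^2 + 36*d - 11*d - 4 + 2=35*d^3 - 82*d^2 + 25*d - 2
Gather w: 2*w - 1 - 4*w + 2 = 1 - 2*w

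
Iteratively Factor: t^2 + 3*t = (t + 3)*(t)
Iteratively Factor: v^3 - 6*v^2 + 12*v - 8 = (v - 2)*(v^2 - 4*v + 4) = (v - 2)^2*(v - 2)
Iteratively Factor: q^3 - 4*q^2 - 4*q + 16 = (q - 2)*(q^2 - 2*q - 8) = (q - 4)*(q - 2)*(q + 2)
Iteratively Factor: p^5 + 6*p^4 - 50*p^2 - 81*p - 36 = (p + 1)*(p^4 + 5*p^3 - 5*p^2 - 45*p - 36) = (p + 1)*(p + 4)*(p^3 + p^2 - 9*p - 9) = (p - 3)*(p + 1)*(p + 4)*(p^2 + 4*p + 3) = (p - 3)*(p + 1)^2*(p + 4)*(p + 3)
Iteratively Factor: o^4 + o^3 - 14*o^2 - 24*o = (o + 3)*(o^3 - 2*o^2 - 8*o) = (o - 4)*(o + 3)*(o^2 + 2*o) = o*(o - 4)*(o + 3)*(o + 2)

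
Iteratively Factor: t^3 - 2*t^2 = (t)*(t^2 - 2*t) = t*(t - 2)*(t)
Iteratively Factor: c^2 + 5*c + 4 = (c + 1)*(c + 4)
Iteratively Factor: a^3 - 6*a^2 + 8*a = (a - 2)*(a^2 - 4*a) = a*(a - 2)*(a - 4)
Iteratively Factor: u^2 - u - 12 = (u - 4)*(u + 3)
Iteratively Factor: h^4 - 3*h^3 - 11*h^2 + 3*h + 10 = (h + 2)*(h^3 - 5*h^2 - h + 5) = (h - 1)*(h + 2)*(h^2 - 4*h - 5) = (h - 1)*(h + 1)*(h + 2)*(h - 5)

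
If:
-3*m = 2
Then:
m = -2/3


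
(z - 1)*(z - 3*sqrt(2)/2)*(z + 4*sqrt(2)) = z^3 - z^2 + 5*sqrt(2)*z^2/2 - 12*z - 5*sqrt(2)*z/2 + 12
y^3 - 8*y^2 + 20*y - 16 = (y - 4)*(y - 2)^2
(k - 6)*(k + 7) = k^2 + k - 42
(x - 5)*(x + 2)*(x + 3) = x^3 - 19*x - 30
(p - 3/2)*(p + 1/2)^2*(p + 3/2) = p^4 + p^3 - 2*p^2 - 9*p/4 - 9/16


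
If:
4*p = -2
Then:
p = -1/2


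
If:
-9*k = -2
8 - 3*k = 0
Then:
No Solution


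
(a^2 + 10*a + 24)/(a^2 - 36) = (a + 4)/(a - 6)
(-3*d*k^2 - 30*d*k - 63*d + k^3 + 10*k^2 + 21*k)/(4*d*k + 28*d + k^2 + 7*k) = (-3*d*k - 9*d + k^2 + 3*k)/(4*d + k)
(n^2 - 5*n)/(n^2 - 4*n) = (n - 5)/(n - 4)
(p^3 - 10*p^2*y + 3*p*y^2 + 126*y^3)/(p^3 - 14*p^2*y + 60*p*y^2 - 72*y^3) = (p^2 - 4*p*y - 21*y^2)/(p^2 - 8*p*y + 12*y^2)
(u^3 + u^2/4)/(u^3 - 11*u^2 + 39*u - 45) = u^2*(u + 1/4)/(u^3 - 11*u^2 + 39*u - 45)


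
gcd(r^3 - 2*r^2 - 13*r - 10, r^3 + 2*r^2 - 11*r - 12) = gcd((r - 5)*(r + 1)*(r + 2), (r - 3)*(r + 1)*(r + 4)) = r + 1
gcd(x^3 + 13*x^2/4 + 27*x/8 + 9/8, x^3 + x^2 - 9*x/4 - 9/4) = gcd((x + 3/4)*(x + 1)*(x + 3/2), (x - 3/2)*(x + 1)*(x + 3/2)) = x^2 + 5*x/2 + 3/2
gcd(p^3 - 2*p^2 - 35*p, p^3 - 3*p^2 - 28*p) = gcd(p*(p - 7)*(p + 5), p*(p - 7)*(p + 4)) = p^2 - 7*p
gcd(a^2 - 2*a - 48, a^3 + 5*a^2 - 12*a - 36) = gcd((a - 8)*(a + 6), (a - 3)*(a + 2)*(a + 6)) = a + 6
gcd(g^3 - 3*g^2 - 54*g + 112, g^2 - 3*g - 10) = 1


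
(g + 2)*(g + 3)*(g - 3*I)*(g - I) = g^4 + 5*g^3 - 4*I*g^3 + 3*g^2 - 20*I*g^2 - 15*g - 24*I*g - 18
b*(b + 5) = b^2 + 5*b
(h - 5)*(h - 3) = h^2 - 8*h + 15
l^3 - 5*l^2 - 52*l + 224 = (l - 8)*(l - 4)*(l + 7)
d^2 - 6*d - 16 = (d - 8)*(d + 2)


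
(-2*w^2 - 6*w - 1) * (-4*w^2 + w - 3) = 8*w^4 + 22*w^3 + 4*w^2 + 17*w + 3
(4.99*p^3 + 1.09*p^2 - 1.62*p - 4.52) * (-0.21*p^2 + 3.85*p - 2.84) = -1.0479*p^5 + 18.9826*p^4 - 9.6349*p^3 - 8.3834*p^2 - 12.8012*p + 12.8368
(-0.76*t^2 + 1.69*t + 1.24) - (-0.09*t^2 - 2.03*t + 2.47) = -0.67*t^2 + 3.72*t - 1.23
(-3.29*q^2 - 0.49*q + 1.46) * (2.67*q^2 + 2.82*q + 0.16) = -8.7843*q^4 - 10.5861*q^3 + 1.99*q^2 + 4.0388*q + 0.2336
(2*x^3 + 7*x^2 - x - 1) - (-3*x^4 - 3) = 3*x^4 + 2*x^3 + 7*x^2 - x + 2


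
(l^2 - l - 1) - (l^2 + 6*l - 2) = 1 - 7*l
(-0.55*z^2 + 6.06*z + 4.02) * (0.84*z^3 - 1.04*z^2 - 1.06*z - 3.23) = -0.462*z^5 + 5.6624*z^4 - 2.3426*z^3 - 8.8279*z^2 - 23.835*z - 12.9846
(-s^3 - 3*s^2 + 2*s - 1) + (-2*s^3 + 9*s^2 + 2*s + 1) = -3*s^3 + 6*s^2 + 4*s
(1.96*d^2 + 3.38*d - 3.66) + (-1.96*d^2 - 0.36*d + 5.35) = 3.02*d + 1.69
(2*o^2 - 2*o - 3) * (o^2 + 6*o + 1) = 2*o^4 + 10*o^3 - 13*o^2 - 20*o - 3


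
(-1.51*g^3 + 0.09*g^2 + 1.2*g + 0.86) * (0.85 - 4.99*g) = 7.5349*g^4 - 1.7326*g^3 - 5.9115*g^2 - 3.2714*g + 0.731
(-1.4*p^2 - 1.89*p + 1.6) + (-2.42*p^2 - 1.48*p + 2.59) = -3.82*p^2 - 3.37*p + 4.19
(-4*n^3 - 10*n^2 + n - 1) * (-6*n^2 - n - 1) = 24*n^5 + 64*n^4 + 8*n^3 + 15*n^2 + 1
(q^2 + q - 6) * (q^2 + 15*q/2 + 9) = q^4 + 17*q^3/2 + 21*q^2/2 - 36*q - 54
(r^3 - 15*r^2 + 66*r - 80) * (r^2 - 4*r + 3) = r^5 - 19*r^4 + 129*r^3 - 389*r^2 + 518*r - 240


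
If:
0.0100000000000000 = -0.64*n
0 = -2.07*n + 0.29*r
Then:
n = -0.02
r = -0.11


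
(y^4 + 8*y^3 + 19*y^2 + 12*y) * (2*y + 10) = 2*y^5 + 26*y^4 + 118*y^3 + 214*y^2 + 120*y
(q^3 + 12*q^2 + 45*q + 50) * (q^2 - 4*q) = q^5 + 8*q^4 - 3*q^3 - 130*q^2 - 200*q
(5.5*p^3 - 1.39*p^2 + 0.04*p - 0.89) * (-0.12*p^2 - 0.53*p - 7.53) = -0.66*p^5 - 2.7482*p^4 - 40.6831*p^3 + 10.5523*p^2 + 0.1705*p + 6.7017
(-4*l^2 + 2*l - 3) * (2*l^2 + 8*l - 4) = -8*l^4 - 28*l^3 + 26*l^2 - 32*l + 12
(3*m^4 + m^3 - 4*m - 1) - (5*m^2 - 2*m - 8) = 3*m^4 + m^3 - 5*m^2 - 2*m + 7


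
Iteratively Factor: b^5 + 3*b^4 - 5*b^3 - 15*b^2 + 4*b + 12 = (b - 2)*(b^4 + 5*b^3 + 5*b^2 - 5*b - 6) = (b - 2)*(b + 2)*(b^3 + 3*b^2 - b - 3) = (b - 2)*(b + 1)*(b + 2)*(b^2 + 2*b - 3) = (b - 2)*(b - 1)*(b + 1)*(b + 2)*(b + 3)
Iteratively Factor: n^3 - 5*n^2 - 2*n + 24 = (n - 4)*(n^2 - n - 6) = (n - 4)*(n - 3)*(n + 2)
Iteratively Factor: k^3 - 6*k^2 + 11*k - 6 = (k - 3)*(k^2 - 3*k + 2) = (k - 3)*(k - 2)*(k - 1)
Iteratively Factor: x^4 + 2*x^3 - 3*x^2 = (x)*(x^3 + 2*x^2 - 3*x) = x*(x - 1)*(x^2 + 3*x) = x*(x - 1)*(x + 3)*(x)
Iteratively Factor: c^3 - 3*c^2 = (c)*(c^2 - 3*c) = c^2*(c - 3)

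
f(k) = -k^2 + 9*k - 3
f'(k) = 9 - 2*k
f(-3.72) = -50.32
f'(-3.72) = 16.44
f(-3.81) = -51.81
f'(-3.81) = 16.62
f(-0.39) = -6.66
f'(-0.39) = 9.78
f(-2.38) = -30.08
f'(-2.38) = 13.76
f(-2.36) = -29.81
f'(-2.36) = 13.72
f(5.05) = 16.95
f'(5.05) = -1.10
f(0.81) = 3.63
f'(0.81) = 7.38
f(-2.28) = -28.72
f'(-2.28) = 13.56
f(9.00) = -3.00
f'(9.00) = -9.00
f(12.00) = -39.00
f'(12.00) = -15.00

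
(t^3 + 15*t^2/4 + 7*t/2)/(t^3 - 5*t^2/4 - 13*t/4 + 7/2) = t*(t + 2)/(t^2 - 3*t + 2)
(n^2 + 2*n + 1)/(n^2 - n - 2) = (n + 1)/(n - 2)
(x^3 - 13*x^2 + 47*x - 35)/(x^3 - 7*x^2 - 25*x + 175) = (x - 1)/(x + 5)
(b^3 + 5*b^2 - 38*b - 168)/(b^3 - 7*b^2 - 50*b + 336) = (b + 4)/(b - 8)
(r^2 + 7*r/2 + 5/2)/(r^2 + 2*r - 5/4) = 2*(r + 1)/(2*r - 1)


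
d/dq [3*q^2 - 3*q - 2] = 6*q - 3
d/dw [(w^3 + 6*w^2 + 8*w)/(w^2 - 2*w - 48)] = (w^4 - 4*w^3 - 164*w^2 - 576*w - 384)/(w^4 - 4*w^3 - 92*w^2 + 192*w + 2304)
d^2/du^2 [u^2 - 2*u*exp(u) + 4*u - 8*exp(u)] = -2*u*exp(u) - 12*exp(u) + 2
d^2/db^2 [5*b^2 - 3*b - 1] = 10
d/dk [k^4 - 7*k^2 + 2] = 4*k^3 - 14*k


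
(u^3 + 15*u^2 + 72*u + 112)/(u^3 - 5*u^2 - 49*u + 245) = (u^2 + 8*u + 16)/(u^2 - 12*u + 35)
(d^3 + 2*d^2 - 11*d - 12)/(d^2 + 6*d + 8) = (d^2 - 2*d - 3)/(d + 2)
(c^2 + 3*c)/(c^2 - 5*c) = (c + 3)/(c - 5)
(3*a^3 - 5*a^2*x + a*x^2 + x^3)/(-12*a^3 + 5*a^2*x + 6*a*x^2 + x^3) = (-a + x)/(4*a + x)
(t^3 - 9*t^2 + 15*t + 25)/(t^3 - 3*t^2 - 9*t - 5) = (t - 5)/(t + 1)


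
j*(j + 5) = j^2 + 5*j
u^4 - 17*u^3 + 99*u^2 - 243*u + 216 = (u - 8)*(u - 3)^3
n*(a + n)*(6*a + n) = 6*a^2*n + 7*a*n^2 + n^3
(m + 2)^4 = m^4 + 8*m^3 + 24*m^2 + 32*m + 16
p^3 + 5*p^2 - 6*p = p*(p - 1)*(p + 6)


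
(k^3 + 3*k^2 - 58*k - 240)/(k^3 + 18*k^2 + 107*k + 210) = (k - 8)/(k + 7)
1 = 1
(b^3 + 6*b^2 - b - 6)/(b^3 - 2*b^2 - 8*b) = (-b^3 - 6*b^2 + b + 6)/(b*(-b^2 + 2*b + 8))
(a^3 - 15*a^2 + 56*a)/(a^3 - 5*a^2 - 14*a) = (a - 8)/(a + 2)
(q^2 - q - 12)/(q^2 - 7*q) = (q^2 - q - 12)/(q*(q - 7))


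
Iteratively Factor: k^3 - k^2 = (k - 1)*(k^2) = k*(k - 1)*(k)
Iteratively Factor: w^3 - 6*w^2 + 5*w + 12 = (w + 1)*(w^2 - 7*w + 12) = (w - 4)*(w + 1)*(w - 3)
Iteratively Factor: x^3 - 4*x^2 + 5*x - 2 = (x - 1)*(x^2 - 3*x + 2) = (x - 2)*(x - 1)*(x - 1)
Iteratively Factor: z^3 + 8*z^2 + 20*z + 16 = (z + 2)*(z^2 + 6*z + 8) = (z + 2)^2*(z + 4)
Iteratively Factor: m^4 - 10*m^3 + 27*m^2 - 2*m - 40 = (m - 5)*(m^3 - 5*m^2 + 2*m + 8) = (m - 5)*(m + 1)*(m^2 - 6*m + 8) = (m - 5)*(m - 2)*(m + 1)*(m - 4)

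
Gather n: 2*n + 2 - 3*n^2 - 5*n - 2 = -3*n^2 - 3*n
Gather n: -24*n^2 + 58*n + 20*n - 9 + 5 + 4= -24*n^2 + 78*n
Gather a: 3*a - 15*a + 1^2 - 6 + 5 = -12*a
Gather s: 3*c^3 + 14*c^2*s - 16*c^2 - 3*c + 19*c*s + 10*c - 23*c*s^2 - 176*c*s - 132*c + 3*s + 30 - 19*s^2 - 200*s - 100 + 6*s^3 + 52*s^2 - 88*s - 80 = 3*c^3 - 16*c^2 - 125*c + 6*s^3 + s^2*(33 - 23*c) + s*(14*c^2 - 157*c - 285) - 150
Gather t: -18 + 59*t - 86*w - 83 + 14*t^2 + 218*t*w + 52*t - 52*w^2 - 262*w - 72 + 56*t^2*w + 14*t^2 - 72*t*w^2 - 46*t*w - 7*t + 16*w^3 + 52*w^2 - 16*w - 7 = t^2*(56*w + 28) + t*(-72*w^2 + 172*w + 104) + 16*w^3 - 364*w - 180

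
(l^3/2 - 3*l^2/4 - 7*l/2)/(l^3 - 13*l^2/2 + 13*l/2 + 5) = l*(2*l^2 - 3*l - 14)/(2*(2*l^3 - 13*l^2 + 13*l + 10))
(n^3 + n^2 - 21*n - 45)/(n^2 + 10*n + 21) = (n^2 - 2*n - 15)/(n + 7)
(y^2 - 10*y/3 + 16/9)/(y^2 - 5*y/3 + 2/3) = (y - 8/3)/(y - 1)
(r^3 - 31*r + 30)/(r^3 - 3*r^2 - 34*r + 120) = (r - 1)/(r - 4)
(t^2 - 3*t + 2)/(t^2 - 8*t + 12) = (t - 1)/(t - 6)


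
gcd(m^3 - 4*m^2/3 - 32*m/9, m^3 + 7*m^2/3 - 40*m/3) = m^2 - 8*m/3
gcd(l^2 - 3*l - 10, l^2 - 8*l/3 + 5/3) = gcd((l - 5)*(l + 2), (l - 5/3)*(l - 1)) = 1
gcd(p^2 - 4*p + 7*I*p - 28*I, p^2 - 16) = p - 4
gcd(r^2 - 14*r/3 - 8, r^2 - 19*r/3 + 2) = r - 6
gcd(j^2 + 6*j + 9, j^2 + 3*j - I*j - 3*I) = j + 3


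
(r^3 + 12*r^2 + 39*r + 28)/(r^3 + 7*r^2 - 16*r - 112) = (r + 1)/(r - 4)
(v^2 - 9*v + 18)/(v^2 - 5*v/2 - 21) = 2*(v - 3)/(2*v + 7)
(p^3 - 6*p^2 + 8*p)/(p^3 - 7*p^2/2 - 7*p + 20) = 2*p/(2*p + 5)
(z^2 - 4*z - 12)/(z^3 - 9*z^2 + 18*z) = (z + 2)/(z*(z - 3))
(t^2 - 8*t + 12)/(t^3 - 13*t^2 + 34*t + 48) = (t - 2)/(t^2 - 7*t - 8)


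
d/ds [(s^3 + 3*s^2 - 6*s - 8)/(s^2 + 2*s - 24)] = (s^4 + 4*s^3 - 60*s^2 - 128*s + 160)/(s^4 + 4*s^3 - 44*s^2 - 96*s + 576)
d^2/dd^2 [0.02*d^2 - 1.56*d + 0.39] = 0.0400000000000000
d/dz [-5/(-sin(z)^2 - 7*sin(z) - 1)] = -5*(2*sin(z) + 7)*cos(z)/(sin(z)^2 + 7*sin(z) + 1)^2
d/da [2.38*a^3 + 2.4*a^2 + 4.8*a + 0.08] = 7.14*a^2 + 4.8*a + 4.8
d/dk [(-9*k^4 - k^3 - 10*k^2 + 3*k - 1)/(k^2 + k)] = (-18*k^5 - 28*k^4 - 2*k^3 - 13*k^2 + 2*k + 1)/(k^2*(k^2 + 2*k + 1))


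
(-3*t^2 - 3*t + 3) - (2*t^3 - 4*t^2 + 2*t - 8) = -2*t^3 + t^2 - 5*t + 11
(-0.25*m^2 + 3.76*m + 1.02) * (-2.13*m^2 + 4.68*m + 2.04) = 0.5325*m^4 - 9.1788*m^3 + 14.9142*m^2 + 12.444*m + 2.0808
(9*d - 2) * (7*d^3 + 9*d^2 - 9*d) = 63*d^4 + 67*d^3 - 99*d^2 + 18*d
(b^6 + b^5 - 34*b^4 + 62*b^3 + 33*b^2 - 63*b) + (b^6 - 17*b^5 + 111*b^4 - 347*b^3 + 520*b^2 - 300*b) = 2*b^6 - 16*b^5 + 77*b^4 - 285*b^3 + 553*b^2 - 363*b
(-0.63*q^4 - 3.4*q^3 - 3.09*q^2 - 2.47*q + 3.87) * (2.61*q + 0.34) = -1.6443*q^5 - 9.0882*q^4 - 9.2209*q^3 - 7.4973*q^2 + 9.2609*q + 1.3158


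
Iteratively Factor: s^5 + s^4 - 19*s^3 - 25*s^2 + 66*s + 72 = (s + 3)*(s^4 - 2*s^3 - 13*s^2 + 14*s + 24) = (s + 1)*(s + 3)*(s^3 - 3*s^2 - 10*s + 24) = (s - 2)*(s + 1)*(s + 3)*(s^2 - s - 12) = (s - 4)*(s - 2)*(s + 1)*(s + 3)*(s + 3)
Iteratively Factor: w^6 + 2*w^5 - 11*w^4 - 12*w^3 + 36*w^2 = (w)*(w^5 + 2*w^4 - 11*w^3 - 12*w^2 + 36*w) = w*(w + 3)*(w^4 - w^3 - 8*w^2 + 12*w) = w*(w + 3)^2*(w^3 - 4*w^2 + 4*w) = w^2*(w + 3)^2*(w^2 - 4*w + 4) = w^2*(w - 2)*(w + 3)^2*(w - 2)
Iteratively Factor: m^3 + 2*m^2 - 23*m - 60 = (m - 5)*(m^2 + 7*m + 12) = (m - 5)*(m + 4)*(m + 3)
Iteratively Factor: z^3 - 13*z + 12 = (z - 1)*(z^2 + z - 12) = (z - 1)*(z + 4)*(z - 3)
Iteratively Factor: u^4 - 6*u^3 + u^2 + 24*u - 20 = (u - 5)*(u^3 - u^2 - 4*u + 4) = (u - 5)*(u + 2)*(u^2 - 3*u + 2) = (u - 5)*(u - 1)*(u + 2)*(u - 2)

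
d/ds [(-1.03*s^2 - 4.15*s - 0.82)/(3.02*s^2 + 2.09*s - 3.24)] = (10.3803*s^2 + 11.6272*s + 15.1598)/(9.1204*s^4 + 12.6236*s^3 - 15.2015*s^2 - 13.5432*s + 10.4976)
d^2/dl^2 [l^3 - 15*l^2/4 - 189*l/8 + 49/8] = 6*l - 15/2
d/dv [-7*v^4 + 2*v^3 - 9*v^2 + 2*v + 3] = -28*v^3 + 6*v^2 - 18*v + 2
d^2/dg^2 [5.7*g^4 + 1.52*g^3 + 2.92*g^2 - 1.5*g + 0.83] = 68.4*g^2 + 9.12*g + 5.84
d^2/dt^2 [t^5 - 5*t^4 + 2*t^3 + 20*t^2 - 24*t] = 20*t^3 - 60*t^2 + 12*t + 40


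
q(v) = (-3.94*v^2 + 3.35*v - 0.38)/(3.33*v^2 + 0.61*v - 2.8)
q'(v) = (3.35 - 7.88*v)/(3.33*v^2 + 0.61*v - 2.8) + (-6.66*v - 0.61)*(-3.94*v^2 + 3.35*v - 0.38)/(3.33*v^2 + 0.61*v - 2.8)^2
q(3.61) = -0.93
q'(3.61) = -0.05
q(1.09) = -0.77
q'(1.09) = 0.47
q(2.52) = -0.85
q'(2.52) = -0.08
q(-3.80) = -1.63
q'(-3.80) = -0.16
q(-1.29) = -5.76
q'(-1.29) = -16.61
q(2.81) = -0.88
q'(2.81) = -0.07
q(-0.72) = 3.20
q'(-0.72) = -14.80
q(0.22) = -0.07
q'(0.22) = -0.70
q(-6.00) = -1.43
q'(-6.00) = -0.05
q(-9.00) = -1.34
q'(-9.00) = -0.02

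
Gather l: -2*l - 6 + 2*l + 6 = 0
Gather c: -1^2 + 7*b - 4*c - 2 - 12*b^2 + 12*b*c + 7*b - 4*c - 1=-12*b^2 + 14*b + c*(12*b - 8) - 4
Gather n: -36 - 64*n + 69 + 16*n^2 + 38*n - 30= 16*n^2 - 26*n + 3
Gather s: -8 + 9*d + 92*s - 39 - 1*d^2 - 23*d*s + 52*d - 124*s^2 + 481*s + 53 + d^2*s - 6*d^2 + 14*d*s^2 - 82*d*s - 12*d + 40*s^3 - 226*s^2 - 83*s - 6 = -7*d^2 + 49*d + 40*s^3 + s^2*(14*d - 350) + s*(d^2 - 105*d + 490)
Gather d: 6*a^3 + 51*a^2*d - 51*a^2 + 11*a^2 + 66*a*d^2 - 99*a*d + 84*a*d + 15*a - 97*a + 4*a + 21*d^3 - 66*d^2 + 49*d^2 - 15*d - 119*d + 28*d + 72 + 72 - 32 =6*a^3 - 40*a^2 - 78*a + 21*d^3 + d^2*(66*a - 17) + d*(51*a^2 - 15*a - 106) + 112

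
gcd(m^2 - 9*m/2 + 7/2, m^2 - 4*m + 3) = m - 1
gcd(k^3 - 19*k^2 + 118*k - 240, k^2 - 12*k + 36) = k - 6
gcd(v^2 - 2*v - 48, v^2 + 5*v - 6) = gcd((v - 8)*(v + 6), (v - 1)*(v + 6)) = v + 6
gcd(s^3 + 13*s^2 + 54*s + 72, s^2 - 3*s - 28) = s + 4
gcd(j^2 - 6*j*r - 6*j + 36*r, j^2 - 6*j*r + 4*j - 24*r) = -j + 6*r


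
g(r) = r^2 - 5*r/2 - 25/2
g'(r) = 2*r - 5/2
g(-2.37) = -0.96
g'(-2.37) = -7.24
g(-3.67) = 10.14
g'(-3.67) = -9.84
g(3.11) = -10.60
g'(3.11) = 3.72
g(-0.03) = -12.42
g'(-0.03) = -2.56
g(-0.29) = -11.69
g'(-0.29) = -3.08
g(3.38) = -9.53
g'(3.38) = 4.26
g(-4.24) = 16.08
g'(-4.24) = -10.98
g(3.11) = -10.60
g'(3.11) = 3.72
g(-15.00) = 250.00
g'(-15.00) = -32.50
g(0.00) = -12.50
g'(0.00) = -2.50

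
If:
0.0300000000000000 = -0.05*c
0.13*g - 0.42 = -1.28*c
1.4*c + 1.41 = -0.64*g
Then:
No Solution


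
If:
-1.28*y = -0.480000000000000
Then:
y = 0.38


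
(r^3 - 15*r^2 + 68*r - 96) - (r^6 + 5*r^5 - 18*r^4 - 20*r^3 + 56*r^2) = -r^6 - 5*r^5 + 18*r^4 + 21*r^3 - 71*r^2 + 68*r - 96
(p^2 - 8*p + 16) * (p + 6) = p^3 - 2*p^2 - 32*p + 96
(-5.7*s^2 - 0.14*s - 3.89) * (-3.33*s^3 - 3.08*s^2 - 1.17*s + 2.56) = 18.981*s^5 + 18.0222*s^4 + 20.0539*s^3 - 2.447*s^2 + 4.1929*s - 9.9584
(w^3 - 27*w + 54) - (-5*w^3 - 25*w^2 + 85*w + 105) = 6*w^3 + 25*w^2 - 112*w - 51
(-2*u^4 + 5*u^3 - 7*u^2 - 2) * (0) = 0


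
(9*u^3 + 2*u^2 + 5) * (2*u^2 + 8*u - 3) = 18*u^5 + 76*u^4 - 11*u^3 + 4*u^2 + 40*u - 15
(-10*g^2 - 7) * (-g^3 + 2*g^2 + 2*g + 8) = 10*g^5 - 20*g^4 - 13*g^3 - 94*g^2 - 14*g - 56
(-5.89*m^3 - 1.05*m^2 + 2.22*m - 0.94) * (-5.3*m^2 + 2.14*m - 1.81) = 31.217*m^5 - 7.0396*m^4 - 3.3521*m^3 + 11.6333*m^2 - 6.0298*m + 1.7014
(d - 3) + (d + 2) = 2*d - 1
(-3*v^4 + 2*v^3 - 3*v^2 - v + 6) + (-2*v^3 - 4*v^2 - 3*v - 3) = -3*v^4 - 7*v^2 - 4*v + 3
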